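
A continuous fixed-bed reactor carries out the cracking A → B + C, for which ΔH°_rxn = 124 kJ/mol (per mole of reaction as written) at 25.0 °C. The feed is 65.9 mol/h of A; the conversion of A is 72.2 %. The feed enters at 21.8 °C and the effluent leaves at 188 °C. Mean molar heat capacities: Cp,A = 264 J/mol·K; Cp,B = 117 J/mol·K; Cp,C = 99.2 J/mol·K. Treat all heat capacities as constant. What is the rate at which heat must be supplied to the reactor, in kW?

Extent of reaction ξ = 0.722 × 65.9 = 47.58 mol/h
Reaction term: ξ·ΔH°_rxn = 47.58 × 124 = 5899.9 kJ/h
Sensible, feed 21.8→25 °C: 55.672 kJ/h
Outlet flows (mol/h): A 18.32, B 47.58, C 47.58
Sensible, products 25→188 °C: 2465.1 kJ/h
Q = ΔH = 8420.7 kJ/h = 2.3391 kW
Heat supplied = 2.3391 kW

Q_in = 2.34 kW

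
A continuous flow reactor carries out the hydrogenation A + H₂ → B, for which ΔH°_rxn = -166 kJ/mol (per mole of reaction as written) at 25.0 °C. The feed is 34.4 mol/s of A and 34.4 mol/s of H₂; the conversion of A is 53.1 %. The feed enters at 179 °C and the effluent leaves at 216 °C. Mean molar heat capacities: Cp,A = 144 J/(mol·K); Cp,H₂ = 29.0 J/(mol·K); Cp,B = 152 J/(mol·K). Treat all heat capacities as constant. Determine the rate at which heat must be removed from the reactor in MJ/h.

Q_out = 10400 MJ/h

Extent of reaction ξ = 0.531 × 34.4 = 18.266 mol/s
Reaction term: ξ·ΔH°_rxn = 18.266 × -166 = -3032.2 kJ/s
Sensible, feed 179→25 °C: -916.48 kJ/s
Outlet flows (mol/s): A 16.134, H₂ 16.134, B 18.266
Sensible, products 25→216 °C: 1063.4 kJ/s
Q = ΔH = -2885.3 kJ/s = -2885.3 kW
Heat removed = 10387 MJ/h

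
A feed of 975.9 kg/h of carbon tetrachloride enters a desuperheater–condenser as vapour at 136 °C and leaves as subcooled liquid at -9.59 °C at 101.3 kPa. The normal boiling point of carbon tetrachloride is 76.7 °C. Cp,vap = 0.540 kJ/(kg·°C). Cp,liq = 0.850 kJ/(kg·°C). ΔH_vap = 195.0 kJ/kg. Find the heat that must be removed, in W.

Q_c = 81400 W

vapour 136→76.7 °C: -32.022 kJ/kg
condensation at 76.7 °C: -195 kJ/kg
liquid 76.7→-9.59 °C: -73.347 kJ/kg
Δh = -32.022 + -195 + -73.347 = -300.37 kJ/kg
Q = ṁ·Δh = 975.9 kg/h × -300.37 kJ/kg = -293130 kJ/h
|Q| = 81.425 kW = 81425 W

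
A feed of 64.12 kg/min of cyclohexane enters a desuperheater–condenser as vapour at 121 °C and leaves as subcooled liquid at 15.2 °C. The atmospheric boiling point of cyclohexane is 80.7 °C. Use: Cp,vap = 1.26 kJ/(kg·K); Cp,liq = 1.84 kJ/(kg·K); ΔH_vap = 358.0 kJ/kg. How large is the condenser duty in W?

Q_c = 566000 W

vapour 121→80.7 °C: -50.778 kJ/kg
condensation at 80.7 °C: -358 kJ/kg
liquid 80.7→15.2 °C: -120.52 kJ/kg
Δh = -50.778 + -358 + -120.52 = -529.3 kJ/kg
Q = ṁ·Δh = 64.12 kg/min × -529.3 kJ/kg = -33939 kJ/min
|Q| = 565.64 kW = 565640 W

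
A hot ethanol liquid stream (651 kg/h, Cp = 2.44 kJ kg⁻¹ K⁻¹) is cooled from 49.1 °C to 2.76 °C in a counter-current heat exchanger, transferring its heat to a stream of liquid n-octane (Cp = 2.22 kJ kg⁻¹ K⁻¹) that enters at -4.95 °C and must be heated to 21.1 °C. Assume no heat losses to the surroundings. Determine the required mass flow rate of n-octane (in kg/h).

ṁ_c = 1270 kg/h

Heat released by hot stream: Q = 651 × 2.44 × (49.1 − 2.76) = 73608 kJ/h
Energy balance on cold side (adiabatic exchanger): Q = ṁ_c·Cp_c·(T_c,out − T_c,in)
ṁ_c = 73608 / [2.22 × (21.1 − -4.95)] = 1272.8 kg/h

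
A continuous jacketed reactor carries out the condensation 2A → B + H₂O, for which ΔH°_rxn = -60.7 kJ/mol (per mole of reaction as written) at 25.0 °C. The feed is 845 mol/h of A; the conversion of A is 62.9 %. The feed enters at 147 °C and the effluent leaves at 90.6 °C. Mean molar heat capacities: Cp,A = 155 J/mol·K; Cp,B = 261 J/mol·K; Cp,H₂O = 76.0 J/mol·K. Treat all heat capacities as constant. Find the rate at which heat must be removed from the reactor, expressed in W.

Q_out = 6400 W

Extent of reaction ξ = 0.629 × 845 / 2 = 265.75 mol/h
Reaction term: ξ·ΔH°_rxn = 265.75 × -60.7 = -16131 kJ/h
Sensible, feed 147→25 °C: -15979 kJ/h
Outlet flows (mol/h): A 313.5, B 265.75, H₂O 265.75
Sensible, products 25→90.6 °C: 9062.7 kJ/h
Q = ΔH = -23047 kJ/h = -6.4021 kW
Heat removed = 6402.1 W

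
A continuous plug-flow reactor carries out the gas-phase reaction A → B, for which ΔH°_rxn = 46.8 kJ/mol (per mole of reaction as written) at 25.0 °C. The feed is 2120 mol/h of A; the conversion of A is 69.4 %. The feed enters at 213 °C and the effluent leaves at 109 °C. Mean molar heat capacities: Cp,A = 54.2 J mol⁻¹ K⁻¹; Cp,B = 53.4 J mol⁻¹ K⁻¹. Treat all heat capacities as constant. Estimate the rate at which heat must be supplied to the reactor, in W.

Extent of reaction ξ = 0.694 × 2120 = 1471.3 mol/h
Reaction term: ξ·ΔH°_rxn = 1471.3 × 46.8 = 68856 kJ/h
Sensible, feed 213→25 °C: -21602 kJ/h
Outlet flows (mol/h): A 648.72, B 1471.3
Sensible, products 25→109 °C: 9553.1 kJ/h
Q = ΔH = 56807 kJ/h = 15.78 kW
Heat supplied = 15780 W

Q_in = 15800 W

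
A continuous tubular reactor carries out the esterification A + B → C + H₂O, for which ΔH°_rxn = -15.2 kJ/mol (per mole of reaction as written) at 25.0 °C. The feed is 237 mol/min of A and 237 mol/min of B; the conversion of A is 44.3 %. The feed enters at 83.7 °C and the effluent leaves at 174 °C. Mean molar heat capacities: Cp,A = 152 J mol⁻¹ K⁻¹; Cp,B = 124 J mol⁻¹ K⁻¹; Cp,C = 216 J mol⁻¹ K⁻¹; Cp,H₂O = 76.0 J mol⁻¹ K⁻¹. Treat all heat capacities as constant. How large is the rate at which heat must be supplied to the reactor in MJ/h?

Q_in = 274 MJ/h

Extent of reaction ξ = 0.443 × 237 = 104.99 mol/min
Reaction term: ξ·ΔH°_rxn = 104.99 × -15.2 = -1595.9 kJ/min
Sensible, feed 83.7→25 °C: -3839.7 kJ/min
Outlet flows (mol/min): A 132.01, B 132.01, C 104.99, H₂O 104.99
Sensible, products 25→174 °C: 9996.7 kJ/min
Q = ΔH = 4561.1 kJ/min = 76.019 kW
Heat supplied = 273.67 MJ/h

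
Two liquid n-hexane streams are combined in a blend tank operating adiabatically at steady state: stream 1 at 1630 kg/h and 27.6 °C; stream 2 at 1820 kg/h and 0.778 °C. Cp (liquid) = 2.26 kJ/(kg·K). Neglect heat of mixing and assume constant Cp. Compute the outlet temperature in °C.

No heat crosses the boundary, so H_out = H_in.
Σ ṁᵢCp,ᵢTᵢ = 1630×2.26×27.6 + 1820×2.26×0.778 = 104870
Σ ṁᵢCp,ᵢ = 1630×2.26 + 1820×2.26 = 7797
T_out = 104870 / 7797 = 13.45 °C

T_out = 13.5 °C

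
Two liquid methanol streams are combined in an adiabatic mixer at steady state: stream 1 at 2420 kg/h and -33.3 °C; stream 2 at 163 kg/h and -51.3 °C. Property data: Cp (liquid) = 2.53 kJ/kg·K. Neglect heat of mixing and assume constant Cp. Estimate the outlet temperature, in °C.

No heat crosses the boundary, so H_out = H_in.
T_out = Σ ṁᵢCp,ᵢTᵢ / Σ ṁᵢCp,ᵢ
      = -225040 / 6535 = -34.436 °C

T_out = -34.4 °C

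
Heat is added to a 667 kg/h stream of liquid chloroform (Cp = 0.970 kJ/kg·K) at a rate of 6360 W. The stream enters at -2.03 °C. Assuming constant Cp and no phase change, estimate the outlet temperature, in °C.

T_out = 33.4 °C

Q = 6360 W = 22896 kJ/h
ΔT = Q/(ṁ·Cp) = 22896/(667×0.970) = 35.388 K
T_out = -2.03 + 35.388 = 33.358 °C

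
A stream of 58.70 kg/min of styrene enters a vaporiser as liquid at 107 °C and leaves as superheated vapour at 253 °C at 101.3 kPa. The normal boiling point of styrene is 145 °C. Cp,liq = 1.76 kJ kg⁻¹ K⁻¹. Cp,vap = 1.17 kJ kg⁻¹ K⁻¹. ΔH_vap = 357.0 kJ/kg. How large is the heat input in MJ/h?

liquid 107→145 °C: 66.88 kJ/kg
vaporisation at 145 °C: 357 kJ/kg
vapour 145→253 °C: 126.36 kJ/kg
Δh = 66.88 + 357 + 126.36 = 550.24 kJ/kg
Q = ṁ·Δh = 58.70 kg/min × 550.24 kJ/kg = 32299 kJ/min
|Q| = 538.32 kW = 1937.9 MJ/h

Q = 1940 MJ/h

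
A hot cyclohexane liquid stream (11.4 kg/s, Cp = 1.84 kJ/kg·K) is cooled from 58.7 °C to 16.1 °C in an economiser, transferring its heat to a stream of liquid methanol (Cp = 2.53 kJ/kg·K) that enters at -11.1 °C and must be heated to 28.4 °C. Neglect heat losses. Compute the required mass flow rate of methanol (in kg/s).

Heat released by hot stream: Q = 11.4 × 1.84 × (58.7 − 16.1) = 893.58 kJ/s
Energy balance on cold side (adiabatic exchanger): Q = ṁ_c·Cp_c·(T_c,out − T_c,in)
ṁ_c = 893.58 / [2.53 × (28.4 − -11.1)] = 8.9416 kg/s

ṁ_c = 8.94 kg/s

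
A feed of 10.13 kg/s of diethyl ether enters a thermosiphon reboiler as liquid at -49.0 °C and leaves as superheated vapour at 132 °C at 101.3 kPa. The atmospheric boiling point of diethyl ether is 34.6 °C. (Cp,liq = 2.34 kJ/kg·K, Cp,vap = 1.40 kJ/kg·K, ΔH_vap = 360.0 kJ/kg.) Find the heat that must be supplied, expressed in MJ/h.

liquid -49.0→34.6 °C: 195.62 kJ/kg
vaporisation at 34.6 °C: 360 kJ/kg
vapour 34.6→132 °C: 136.36 kJ/kg
Δh = 195.62 + 360 + 136.36 = 691.98 kJ/kg
Q = ṁ·Δh = 10.13 kg/s × 691.98 kJ/kg = 7009.8 kJ/s
|Q| = 7009.8 kW = 25235 MJ/h

Q = 25200 MJ/h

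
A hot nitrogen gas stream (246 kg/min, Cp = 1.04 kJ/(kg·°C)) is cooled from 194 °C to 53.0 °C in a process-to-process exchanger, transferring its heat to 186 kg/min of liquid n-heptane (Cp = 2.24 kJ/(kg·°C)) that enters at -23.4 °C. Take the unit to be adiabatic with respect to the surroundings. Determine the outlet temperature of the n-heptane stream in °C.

Heat released by hot stream: Q = 246 × 1.04 × (194 − 53.0) = 36073 kJ/min
Energy balance on cold side (adiabatic exchanger): Q = ṁ_c·Cp_c·(T_c,out − T_c,in)
T_c,out = -23.4 + 36073/(186 × 2.24) = 63.182 °C

T_c,out = 63.2 °C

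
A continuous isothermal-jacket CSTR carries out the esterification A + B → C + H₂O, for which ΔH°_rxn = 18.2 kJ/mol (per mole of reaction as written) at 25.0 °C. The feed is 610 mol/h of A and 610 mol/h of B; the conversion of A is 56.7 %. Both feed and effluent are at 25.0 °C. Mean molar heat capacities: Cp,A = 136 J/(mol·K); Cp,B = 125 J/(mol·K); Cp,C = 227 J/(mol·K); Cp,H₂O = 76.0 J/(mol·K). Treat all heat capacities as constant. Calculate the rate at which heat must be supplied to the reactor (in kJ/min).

Q_in = 105 kJ/min

Extent of reaction ξ = 0.567 × 610 = 345.87 mol/h
Reaction term: ξ·ΔH°_rxn = 345.87 × 18.2 = 6294.8 kJ/h
Q = ΔH = 6294.8 kJ/h = 1.7486 kW
Heat supplied = 104.91 kJ/min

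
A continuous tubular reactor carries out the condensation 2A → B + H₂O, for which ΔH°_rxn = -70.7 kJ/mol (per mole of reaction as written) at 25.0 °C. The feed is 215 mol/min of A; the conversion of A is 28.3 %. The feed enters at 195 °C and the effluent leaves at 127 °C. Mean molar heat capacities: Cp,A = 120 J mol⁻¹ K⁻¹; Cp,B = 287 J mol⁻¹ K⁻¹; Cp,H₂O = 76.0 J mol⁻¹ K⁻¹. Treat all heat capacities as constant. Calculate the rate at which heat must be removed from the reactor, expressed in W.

Extent of reaction ξ = 0.283 × 215 / 2 = 30.422 mol/min
Reaction term: ξ·ΔH°_rxn = 30.422 × -70.7 = -2150.9 kJ/min
Sensible, feed 195→25 °C: -4386 kJ/min
Outlet flows (mol/min): A 154.16, B 30.422, H₂O 30.422
Sensible, products 25→127 °C: 3013.3 kJ/min
Q = ΔH = -3523.6 kJ/min = -58.727 kW
Heat removed = 58727 W

Q_out = 58700 W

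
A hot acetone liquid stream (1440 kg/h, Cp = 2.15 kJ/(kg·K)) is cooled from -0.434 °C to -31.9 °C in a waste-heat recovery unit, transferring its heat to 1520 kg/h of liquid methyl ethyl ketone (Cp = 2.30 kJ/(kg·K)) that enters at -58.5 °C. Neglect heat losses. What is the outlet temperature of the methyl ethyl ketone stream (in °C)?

Heat released by hot stream: Q = 1440 × 2.15 × (-0.434 − -31.9) = 97419 kJ/h
Energy balance on cold side (adiabatic exchanger): Q = ṁ_c·Cp_c·(T_c,out − T_c,in)
T_c,out = -58.5 + 97419/(1520 × 2.30) = -30.634 °C

T_c,out = -30.6 °C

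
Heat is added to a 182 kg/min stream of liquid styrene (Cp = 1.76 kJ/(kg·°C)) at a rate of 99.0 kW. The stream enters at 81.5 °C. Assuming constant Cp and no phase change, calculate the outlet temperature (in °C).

T_out = 100 °C

Q = 99.0 kW = 5940 kJ/min
ΔT = Q/(ṁ·Cp) = 5940/(182×1.76) = 18.544 K
T_out = 81.5 + 18.544 = 100.04 °C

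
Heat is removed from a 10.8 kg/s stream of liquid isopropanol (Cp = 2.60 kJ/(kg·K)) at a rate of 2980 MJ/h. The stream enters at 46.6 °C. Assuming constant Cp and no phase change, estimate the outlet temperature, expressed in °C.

T_out = 17.1 °C

Q = 2980 MJ/h = 827.78 kJ/s
ΔT = Q/(ṁ·Cp) = 827.78/(10.8×2.60) = 29.479 K
T_out = 46.6 − 29.479 = 17.121 °C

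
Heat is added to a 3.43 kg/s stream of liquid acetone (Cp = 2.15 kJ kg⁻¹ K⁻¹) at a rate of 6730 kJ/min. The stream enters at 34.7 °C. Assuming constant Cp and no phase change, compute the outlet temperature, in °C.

T_out = 49.9 °C

Q = 6730 kJ/min = 112.17 kJ/s
ΔT = Q/(ṁ·Cp) = 112.17/(3.43×2.15) = 15.21 K
T_out = 34.7 + 15.21 = 49.91 °C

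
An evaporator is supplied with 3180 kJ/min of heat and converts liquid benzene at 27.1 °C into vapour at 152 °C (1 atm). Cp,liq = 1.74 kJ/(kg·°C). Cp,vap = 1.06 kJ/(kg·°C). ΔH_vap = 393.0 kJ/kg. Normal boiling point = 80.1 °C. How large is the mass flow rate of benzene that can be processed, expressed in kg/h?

ṁ = 340 kg/h

Δh = 1.74×(80.1−27.1) + 393.0 + 1.06×(152−80.1) = 561.43 kJ/kg
Q = 3180 kJ/min = 53 kJ/s = 190800 kJ/h
ṁ = Q/Δh = 190800 / 561.43 = 339.84 kg/h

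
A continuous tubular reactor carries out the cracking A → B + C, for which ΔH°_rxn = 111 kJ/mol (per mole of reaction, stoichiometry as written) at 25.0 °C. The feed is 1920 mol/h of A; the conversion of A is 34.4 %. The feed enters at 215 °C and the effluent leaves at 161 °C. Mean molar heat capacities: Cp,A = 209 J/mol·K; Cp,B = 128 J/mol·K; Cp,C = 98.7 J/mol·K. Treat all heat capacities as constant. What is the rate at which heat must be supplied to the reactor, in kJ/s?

Q_in = 14.8 kJ/s

Extent of reaction ξ = 0.344 × 1920 = 660.48 mol/h
Reaction term: ξ·ΔH°_rxn = 660.48 × 111 = 73313 kJ/h
Sensible, feed 215→25 °C: -76243 kJ/h
Outlet flows (mol/h): A 1259.5, B 660.48, C 660.48
Sensible, products 25→161 °C: 56164 kJ/h
Q = ΔH = 53234 kJ/h = 14.787 kW
Heat supplied = 14.787 kJ/s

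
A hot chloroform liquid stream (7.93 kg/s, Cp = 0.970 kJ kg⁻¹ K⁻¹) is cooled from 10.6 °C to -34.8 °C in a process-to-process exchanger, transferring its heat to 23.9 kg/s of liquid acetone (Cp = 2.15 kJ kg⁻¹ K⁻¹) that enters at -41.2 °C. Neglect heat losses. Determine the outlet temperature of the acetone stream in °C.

Heat released by hot stream: Q = 7.93 × 0.970 × (10.6 − -34.8) = 349.22 kJ/s
Energy balance on cold side (adiabatic exchanger): Q = ṁ_c·Cp_c·(T_c,out − T_c,in)
T_c,out = -41.2 + 349.22/(23.9 × 2.15) = -34.404 °C

T_c,out = -34.4 °C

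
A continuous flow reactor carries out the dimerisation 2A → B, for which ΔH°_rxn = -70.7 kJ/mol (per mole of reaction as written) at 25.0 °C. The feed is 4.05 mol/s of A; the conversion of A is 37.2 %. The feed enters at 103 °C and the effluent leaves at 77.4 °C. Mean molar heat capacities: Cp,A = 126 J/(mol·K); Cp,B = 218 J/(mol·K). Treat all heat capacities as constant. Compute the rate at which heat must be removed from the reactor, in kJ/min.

Extent of reaction ξ = 0.372 × 4.05 / 2 = 0.7533 mol/s
Reaction term: ξ·ΔH°_rxn = 0.7533 × -70.7 = -53.258 kJ/s
Sensible, feed 103→25 °C: -39.803 kJ/s
Outlet flows (mol/s): A 2.5434, B 0.7533
Sensible, products 25→77.4 °C: 25.398 kJ/s
Q = ΔH = -67.664 kJ/s = -67.664 kW
Heat removed = 4059.8 kJ/min

Q_out = 4060 kJ/min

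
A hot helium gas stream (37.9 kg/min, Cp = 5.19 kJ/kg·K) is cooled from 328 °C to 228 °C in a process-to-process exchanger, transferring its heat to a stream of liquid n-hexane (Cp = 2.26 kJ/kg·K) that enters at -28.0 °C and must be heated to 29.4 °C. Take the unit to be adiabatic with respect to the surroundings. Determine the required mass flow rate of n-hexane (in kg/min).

ṁ_c = 152 kg/min

Heat released by hot stream: Q = 37.9 × 5.19 × (328 − 228) = 19670 kJ/min
Energy balance on cold side (adiabatic exchanger): Q = ṁ_c·Cp_c·(T_c,out − T_c,in)
ṁ_c = 19670 / [2.26 × (29.4 − -28.0)] = 151.63 kg/min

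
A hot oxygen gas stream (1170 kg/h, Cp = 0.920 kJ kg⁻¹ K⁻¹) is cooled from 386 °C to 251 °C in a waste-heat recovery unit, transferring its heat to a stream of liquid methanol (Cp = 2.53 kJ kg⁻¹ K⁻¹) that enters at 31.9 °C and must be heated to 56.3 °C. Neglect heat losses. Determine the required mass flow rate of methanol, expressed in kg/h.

Heat released by hot stream: Q = 1170 × 0.920 × (386 − 251) = 145310 kJ/h
Energy balance on cold side (adiabatic exchanger): Q = ṁ_c·Cp_c·(T_c,out − T_c,in)
ṁ_c = 145310 / [2.53 × (56.3 − 31.9)] = 2353.9 kg/h

ṁ_c = 2350 kg/h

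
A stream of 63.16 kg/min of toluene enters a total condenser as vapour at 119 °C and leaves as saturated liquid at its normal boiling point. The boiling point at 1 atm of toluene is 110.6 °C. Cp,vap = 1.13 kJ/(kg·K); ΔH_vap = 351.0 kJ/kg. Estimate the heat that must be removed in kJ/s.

Q_c = 379 kJ/s

vapour 119→110.6 °C: -9.492 kJ/kg
condensation at 110.6 °C: -351 kJ/kg
Δh = -9.492 + -351 = -360.49 kJ/kg
Q = ṁ·Δh = 63.16 kg/min × -360.49 kJ/kg = -22769 kJ/min
|Q| = 379.48 kW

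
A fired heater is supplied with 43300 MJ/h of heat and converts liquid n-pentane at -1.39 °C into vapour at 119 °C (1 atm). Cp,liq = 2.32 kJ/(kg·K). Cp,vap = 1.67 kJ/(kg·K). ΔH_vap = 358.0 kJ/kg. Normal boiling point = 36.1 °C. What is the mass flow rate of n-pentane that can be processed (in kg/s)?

ṁ = 20.6 kg/s

Δh = 2.32×(36.1−-1.39) + 358.0 + 1.67×(119−36.1) = 583.42 kJ/kg
Q = 43300 MJ/h = 12028 kJ/s = 12028 kJ/s
ṁ = Q/Δh = 12028 / 583.42 = 20.616 kg/s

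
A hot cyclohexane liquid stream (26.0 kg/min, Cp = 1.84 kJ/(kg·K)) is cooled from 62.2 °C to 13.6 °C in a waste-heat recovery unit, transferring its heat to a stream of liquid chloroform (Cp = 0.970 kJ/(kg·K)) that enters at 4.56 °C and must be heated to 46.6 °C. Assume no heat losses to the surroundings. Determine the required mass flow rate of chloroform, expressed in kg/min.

ṁ_c = 57.0 kg/min

Heat released by hot stream: Q = 26.0 × 1.84 × (62.2 − 13.6) = 2325 kJ/min
Energy balance on cold side (adiabatic exchanger): Q = ṁ_c·Cp_c·(T_c,out − T_c,in)
ṁ_c = 2325 / [0.970 × (46.6 − 4.56)] = 57.016 kg/min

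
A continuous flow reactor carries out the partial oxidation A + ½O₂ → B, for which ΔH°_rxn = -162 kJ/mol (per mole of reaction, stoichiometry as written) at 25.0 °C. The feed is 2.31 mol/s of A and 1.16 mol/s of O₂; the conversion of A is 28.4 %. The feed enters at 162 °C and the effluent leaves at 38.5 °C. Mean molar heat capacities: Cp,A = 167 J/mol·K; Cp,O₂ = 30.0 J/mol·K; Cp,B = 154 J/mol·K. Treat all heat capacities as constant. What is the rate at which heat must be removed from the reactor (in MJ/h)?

Q_out = 570 MJ/h

Extent of reaction ξ = 0.284 × 2.31 = 0.65604 mol/s
Reaction term: ξ·ΔH°_rxn = 0.65604 × -162 = -106.28 kJ/s
Sensible, feed 162→25 °C: -57.618 kJ/s
Outlet flows (mol/s): A 1.654, O₂ 0.83198, B 0.65604
Sensible, products 25→38.5 °C: 5.4297 kJ/s
Q = ΔH = -158.47 kJ/s = -158.47 kW
Heat removed = 570.48 MJ/h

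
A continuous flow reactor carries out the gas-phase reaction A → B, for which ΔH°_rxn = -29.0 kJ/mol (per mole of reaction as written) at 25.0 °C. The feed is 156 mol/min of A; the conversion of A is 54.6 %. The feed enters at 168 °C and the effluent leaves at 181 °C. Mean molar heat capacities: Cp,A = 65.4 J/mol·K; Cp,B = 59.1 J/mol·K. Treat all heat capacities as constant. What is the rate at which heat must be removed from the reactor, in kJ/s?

Extent of reaction ξ = 0.546 × 156 = 85.176 mol/min
Reaction term: ξ·ΔH°_rxn = 85.176 × -29.0 = -2470.1 kJ/min
Sensible, feed 168→25 °C: -1458.9 kJ/min
Outlet flows (mol/min): A 70.824, B 85.176
Sensible, products 25→181 °C: 1507.9 kJ/min
Q = ΔH = -2421.2 kJ/min = -40.353 kW
Heat removed = 40.353 kJ/s

Q_out = 40.4 kJ/s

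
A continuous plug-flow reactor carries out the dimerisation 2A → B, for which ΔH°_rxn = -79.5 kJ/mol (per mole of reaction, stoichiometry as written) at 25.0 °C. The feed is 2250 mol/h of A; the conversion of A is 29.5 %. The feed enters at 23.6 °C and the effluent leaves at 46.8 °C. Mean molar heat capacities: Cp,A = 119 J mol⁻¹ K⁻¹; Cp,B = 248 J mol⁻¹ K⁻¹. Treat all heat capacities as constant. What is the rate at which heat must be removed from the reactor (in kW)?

Extent of reaction ξ = 0.295 × 2250 / 2 = 331.88 mol/h
Reaction term: ξ·ΔH°_rxn = 331.88 × -79.5 = -26384 kJ/h
Sensible, feed 23.6→25 °C: 374.85 kJ/h
Outlet flows (mol/h): A 1586.2, B 331.88
Sensible, products 25→46.8 °C: 5909.3 kJ/h
Q = ΔH = -20100 kJ/h = -5.5833 kW
Heat removed = 5.5833 kW

Q_out = 5.58 kW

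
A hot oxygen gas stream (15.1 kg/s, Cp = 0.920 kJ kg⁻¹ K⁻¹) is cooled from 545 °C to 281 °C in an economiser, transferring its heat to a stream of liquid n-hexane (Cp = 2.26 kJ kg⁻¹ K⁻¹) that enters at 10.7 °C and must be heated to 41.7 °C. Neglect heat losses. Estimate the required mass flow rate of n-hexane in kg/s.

Heat released by hot stream: Q = 15.1 × 0.920 × (545 − 281) = 3667.5 kJ/s
Energy balance on cold side (adiabatic exchanger): Q = ṁ_c·Cp_c·(T_c,out − T_c,in)
ṁ_c = 3667.5 / [2.26 × (41.7 − 10.7)] = 52.348 kg/s

ṁ_c = 52.3 kg/s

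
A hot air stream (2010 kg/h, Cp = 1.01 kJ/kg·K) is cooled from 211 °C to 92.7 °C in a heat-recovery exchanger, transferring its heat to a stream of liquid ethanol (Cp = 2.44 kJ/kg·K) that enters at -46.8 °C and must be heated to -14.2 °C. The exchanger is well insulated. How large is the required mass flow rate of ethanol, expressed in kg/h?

Heat released by hot stream: Q = 2010 × 1.01 × (211 − 92.7) = 240160 kJ/h
Energy balance on cold side (adiabatic exchanger): Q = ṁ_c·Cp_c·(T_c,out − T_c,in)
ṁ_c = 240160 / [2.44 × (-14.2 − -46.8)] = 3019.2 kg/h

ṁ_c = 3020 kg/h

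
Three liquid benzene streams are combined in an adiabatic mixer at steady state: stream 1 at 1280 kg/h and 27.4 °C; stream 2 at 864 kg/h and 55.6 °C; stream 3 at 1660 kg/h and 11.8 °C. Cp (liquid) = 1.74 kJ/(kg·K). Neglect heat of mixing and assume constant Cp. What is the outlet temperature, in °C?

T_out = 27.0 °C

No heat crosses the boundary, so H_out = H_in.
Σ ṁᵢCp,ᵢTᵢ = 1280×1.74×27.4 + 864×1.74×55.6 + 1660×1.74×11.8 = 178700
Σ ṁᵢCp,ᵢ = 1280×1.74 + 864×1.74 + 1660×1.74 = 6619
T_out = 178700 / 6619 = 26.997 °C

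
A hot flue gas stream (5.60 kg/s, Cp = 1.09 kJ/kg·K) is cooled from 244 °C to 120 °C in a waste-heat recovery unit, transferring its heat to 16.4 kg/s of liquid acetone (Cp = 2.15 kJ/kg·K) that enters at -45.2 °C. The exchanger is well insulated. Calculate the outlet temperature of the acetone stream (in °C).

T_c,out = -23.7 °C

Heat released by hot stream: Q = 5.60 × 1.09 × (244 − 120) = 756.9 kJ/s
Energy balance on cold side (adiabatic exchanger): Q = ṁ_c·Cp_c·(T_c,out − T_c,in)
T_c,out = -45.2 + 756.9/(16.4 × 2.15) = -23.734 °C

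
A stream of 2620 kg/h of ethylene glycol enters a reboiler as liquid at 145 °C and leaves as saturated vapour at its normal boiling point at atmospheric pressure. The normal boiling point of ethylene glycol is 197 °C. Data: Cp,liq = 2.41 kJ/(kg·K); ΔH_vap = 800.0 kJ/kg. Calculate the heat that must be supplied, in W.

liquid 145→197 °C: 125.32 kJ/kg
vaporisation at 197 °C: 800 kJ/kg
Δh = 125.32 + 800 = 925.32 kJ/kg
Q = ṁ·Δh = 2620 kg/h × 925.32 kJ/kg = 2.4243e+06 kJ/h
|Q| = 673.43 kW = 673430 W

Q = 673000 W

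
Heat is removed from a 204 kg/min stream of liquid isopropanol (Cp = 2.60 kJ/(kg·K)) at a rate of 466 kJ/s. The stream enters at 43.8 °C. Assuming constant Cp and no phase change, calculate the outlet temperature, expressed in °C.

Q = 466 kJ/s = 27960 kJ/min
ΔT = Q/(ṁ·Cp) = 27960/(204×2.60) = 52.715 K
T_out = 43.8 − 52.715 = -8.9149 °C

T_out = -8.91 °C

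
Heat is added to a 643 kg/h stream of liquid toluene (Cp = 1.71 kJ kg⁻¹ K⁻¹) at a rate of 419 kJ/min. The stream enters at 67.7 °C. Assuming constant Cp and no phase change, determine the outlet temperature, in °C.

Q = 419 kJ/min = 25140 kJ/h
ΔT = Q/(ṁ·Cp) = 25140/(643×1.71) = 22.864 K
T_out = 67.7 + 22.864 = 90.564 °C

T_out = 90.6 °C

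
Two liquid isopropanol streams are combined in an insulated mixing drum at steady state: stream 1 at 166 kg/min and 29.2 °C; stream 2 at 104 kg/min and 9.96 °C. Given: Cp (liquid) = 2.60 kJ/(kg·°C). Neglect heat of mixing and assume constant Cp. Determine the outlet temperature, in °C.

T_out = 21.8 °C

No heat crosses the boundary, so H_out = H_in.
Σ ṁᵢCp,ᵢTᵢ = 166×2.60×29.2 + 104×2.60×9.96 = 15296
Σ ṁᵢCp,ᵢ = 166×2.60 + 104×2.60 = 702
T_out = 15296 / 702 = 21.789 °C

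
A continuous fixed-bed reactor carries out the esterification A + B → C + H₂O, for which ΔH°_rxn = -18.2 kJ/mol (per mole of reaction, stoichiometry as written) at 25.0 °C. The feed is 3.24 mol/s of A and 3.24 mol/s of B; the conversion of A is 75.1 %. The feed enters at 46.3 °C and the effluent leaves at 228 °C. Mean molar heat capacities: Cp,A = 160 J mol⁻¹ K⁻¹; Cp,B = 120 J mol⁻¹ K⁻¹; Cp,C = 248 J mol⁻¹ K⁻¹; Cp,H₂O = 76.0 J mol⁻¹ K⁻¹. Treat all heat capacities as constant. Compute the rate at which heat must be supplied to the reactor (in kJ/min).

Extent of reaction ξ = 0.751 × 3.24 = 2.4332 mol/s
Reaction term: ξ·ΔH°_rxn = 2.4332 × -18.2 = -44.285 kJ/s
Sensible, feed 46.3→25 °C: -19.323 kJ/s
Outlet flows (mol/s): A 0.80676, B 0.80676, C 2.4332, H₂O 2.4332
Sensible, products 25→228 °C: 205.9 kJ/s
Q = ΔH = 142.29 kJ/s = 142.29 kW
Heat supplied = 8537.2 kJ/min

Q_in = 8540 kJ/min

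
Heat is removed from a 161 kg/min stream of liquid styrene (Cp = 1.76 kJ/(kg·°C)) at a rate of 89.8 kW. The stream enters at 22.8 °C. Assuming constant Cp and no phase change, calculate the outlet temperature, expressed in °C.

T_out = 3.79 °C

Q = 89.8 kW = 5388 kJ/min
ΔT = Q/(ṁ·Cp) = 5388/(161×1.76) = 19.015 K
T_out = 22.8 − 19.015 = 3.7853 °C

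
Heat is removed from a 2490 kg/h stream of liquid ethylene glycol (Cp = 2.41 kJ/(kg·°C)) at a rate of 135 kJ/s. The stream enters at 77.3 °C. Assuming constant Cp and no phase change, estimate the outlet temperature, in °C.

Q = 135 kJ/s = 486000 kJ/h
ΔT = Q/(ṁ·Cp) = 486000/(2490×2.41) = 80.988 K
T_out = 77.3 − 80.988 = -3.6879 °C

T_out = -3.69 °C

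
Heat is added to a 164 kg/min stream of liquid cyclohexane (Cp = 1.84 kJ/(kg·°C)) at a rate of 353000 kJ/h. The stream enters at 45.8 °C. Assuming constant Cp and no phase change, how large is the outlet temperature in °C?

Q = 353000 kJ/h = 5883.3 kJ/min
ΔT = Q/(ṁ·Cp) = 5883.3/(164×1.84) = 19.497 K
T_out = 45.8 + 19.497 = 65.297 °C

T_out = 65.3 °C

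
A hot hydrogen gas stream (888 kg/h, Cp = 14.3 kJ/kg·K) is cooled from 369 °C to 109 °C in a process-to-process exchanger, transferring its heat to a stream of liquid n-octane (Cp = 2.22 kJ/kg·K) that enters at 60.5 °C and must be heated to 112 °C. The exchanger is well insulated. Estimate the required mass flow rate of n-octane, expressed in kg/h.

ṁ_c = 28900 kg/h

Heat released by hot stream: Q = 888 × 14.3 × (369 − 109) = 3.3016e+06 kJ/h
Energy balance on cold side (adiabatic exchanger): Q = ṁ_c·Cp_c·(T_c,out − T_c,in)
ṁ_c = 3.3016e+06 / [2.22 × (112 − 60.5)] = 28878 kg/h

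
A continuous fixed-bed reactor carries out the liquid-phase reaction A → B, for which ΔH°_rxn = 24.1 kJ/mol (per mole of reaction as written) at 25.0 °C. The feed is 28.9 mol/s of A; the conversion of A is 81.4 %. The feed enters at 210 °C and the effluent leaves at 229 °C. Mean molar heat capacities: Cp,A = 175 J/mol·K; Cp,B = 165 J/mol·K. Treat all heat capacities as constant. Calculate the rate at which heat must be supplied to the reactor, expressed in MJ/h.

Extent of reaction ξ = 0.814 × 28.9 = 23.525 mol/s
Reaction term: ξ·ΔH°_rxn = 23.525 × 24.1 = 566.94 kJ/s
Sensible, feed 210→25 °C: -935.64 kJ/s
Outlet flows (mol/s): A 5.3754, B 23.525
Sensible, products 25→229 °C: 983.74 kJ/s
Q = ΔH = 615.05 kJ/s = 615.05 kW
Heat supplied = 2214.2 MJ/h

Q_in = 2210 MJ/h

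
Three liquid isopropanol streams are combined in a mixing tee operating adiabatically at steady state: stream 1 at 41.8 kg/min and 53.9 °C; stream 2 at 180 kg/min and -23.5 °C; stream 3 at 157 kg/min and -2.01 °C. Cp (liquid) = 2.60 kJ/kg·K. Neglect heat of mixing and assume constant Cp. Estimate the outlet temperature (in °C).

T_out = -6.05 °C

Adiabatic, steady state ⇒ Σ ṁᵢCp,ᵢ(T_out − Tᵢ) = 0
T_out = Σ ṁᵢCp,ᵢTᵢ / Σ ṁᵢCp,ᵢ
      = -5960.6 / 984.88 = -6.0521 °C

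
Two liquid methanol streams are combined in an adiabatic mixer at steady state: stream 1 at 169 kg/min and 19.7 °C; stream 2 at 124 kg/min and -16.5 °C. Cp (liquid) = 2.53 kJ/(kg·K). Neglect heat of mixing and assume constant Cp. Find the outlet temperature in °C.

T_out = 4.38 °C

Adiabatic, steady state ⇒ Σ ṁᵢCp,ᵢ(T_out − Tᵢ) = 0
T_out = Σ ṁᵢCp,ᵢTᵢ / Σ ṁᵢCp,ᵢ
      = 3246.7 / 741.29 = 4.3799 °C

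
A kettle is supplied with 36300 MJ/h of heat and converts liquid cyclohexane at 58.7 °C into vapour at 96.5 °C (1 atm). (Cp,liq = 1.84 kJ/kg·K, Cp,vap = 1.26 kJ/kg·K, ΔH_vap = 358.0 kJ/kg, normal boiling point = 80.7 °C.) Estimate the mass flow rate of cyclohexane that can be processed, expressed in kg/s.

ṁ = 24.1 kg/s

Δh = 1.84×(80.7−58.7) + 358.0 + 1.26×(96.5−80.7) = 418.39 kJ/kg
Q = 36300 MJ/h = 10083 kJ/s = 10083 kJ/s
ṁ = Q/Δh = 10083 / 418.39 = 24.1 kg/s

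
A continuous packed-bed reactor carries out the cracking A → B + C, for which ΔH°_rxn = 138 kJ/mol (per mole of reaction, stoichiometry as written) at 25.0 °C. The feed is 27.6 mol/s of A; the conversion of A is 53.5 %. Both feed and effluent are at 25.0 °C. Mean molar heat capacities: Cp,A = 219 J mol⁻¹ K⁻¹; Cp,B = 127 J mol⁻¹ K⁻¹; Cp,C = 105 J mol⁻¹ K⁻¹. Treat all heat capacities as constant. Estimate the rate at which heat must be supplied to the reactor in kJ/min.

Extent of reaction ξ = 0.535 × 27.6 = 14.766 mol/s
Reaction term: ξ·ΔH°_rxn = 14.766 × 138 = 2037.7 kJ/s
Q = ΔH = 2037.7 kJ/s = 2037.7 kW
Heat supplied = 122260 kJ/min

Q_in = 122000 kJ/min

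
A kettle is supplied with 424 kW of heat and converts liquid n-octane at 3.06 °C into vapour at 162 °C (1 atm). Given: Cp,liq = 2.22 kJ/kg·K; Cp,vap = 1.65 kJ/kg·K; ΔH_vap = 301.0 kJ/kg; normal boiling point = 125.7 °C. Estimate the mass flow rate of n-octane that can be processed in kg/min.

Δh = 2.22×(125.7−3.06) + 301.0 + 1.65×(162−125.7) = 633.16 kJ/kg
Q = 424 kW = 424 kJ/s = 25440 kJ/min
ṁ = Q/Δh = 25440 / 633.16 = 40.18 kg/min

ṁ = 40.2 kg/min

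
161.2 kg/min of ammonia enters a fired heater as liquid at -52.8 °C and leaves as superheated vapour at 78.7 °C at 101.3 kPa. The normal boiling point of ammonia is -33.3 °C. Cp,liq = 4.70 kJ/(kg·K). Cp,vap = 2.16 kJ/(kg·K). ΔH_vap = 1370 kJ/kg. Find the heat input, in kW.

Q = 4580 kW

liquid -52.8→-33.3 °C: 91.65 kJ/kg
vaporisation at -33.3 °C: 1370 kJ/kg
vapour -33.3→78.7 °C: 241.92 kJ/kg
Δh = 91.65 + 1370 + 241.92 = 1703.6 kJ/kg
Q = ṁ·Δh = 161.2 kg/min × 1703.6 kJ/kg = 274620 kJ/min
|Q| = 4576.9 kW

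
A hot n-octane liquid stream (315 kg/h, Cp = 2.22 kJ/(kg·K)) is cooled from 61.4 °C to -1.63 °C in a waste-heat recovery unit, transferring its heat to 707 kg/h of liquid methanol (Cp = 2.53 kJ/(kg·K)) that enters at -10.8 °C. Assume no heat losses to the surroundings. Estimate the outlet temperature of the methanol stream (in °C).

Heat released by hot stream: Q = 315 × 2.22 × (61.4 − -1.63) = 44077 kJ/h
Energy balance on cold side (adiabatic exchanger): Q = ṁ_c·Cp_c·(T_c,out − T_c,in)
T_c,out = -10.8 + 44077/(707 × 2.53) = 13.842 °C

T_c,out = 13.8 °C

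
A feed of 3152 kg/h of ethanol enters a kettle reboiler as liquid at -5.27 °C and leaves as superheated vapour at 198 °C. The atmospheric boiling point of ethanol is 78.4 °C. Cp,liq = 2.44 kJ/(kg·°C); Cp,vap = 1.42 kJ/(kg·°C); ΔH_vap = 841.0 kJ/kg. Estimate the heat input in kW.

Q = 1060 kW

liquid -5.27→78.4 °C: 204.15 kJ/kg
vaporisation at 78.4 °C: 841 kJ/kg
vapour 78.4→198 °C: 169.83 kJ/kg
Δh = 204.15 + 841 + 169.83 = 1215 kJ/kg
Q = ṁ·Δh = 3152 kg/h × 1215 kJ/kg = 3.8296e+06 kJ/h
|Q| = 1063.8 kW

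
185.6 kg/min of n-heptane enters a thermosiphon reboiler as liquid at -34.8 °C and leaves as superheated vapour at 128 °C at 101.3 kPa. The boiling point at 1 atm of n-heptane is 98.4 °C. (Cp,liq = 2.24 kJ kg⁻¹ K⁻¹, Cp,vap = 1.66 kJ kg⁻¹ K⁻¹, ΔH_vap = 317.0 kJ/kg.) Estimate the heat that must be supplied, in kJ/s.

liquid -34.8→98.4 °C: 298.37 kJ/kg
vaporisation at 98.4 °C: 317 kJ/kg
vapour 98.4→128 °C: 49.136 kJ/kg
Δh = 298.37 + 317 + 49.136 = 664.5 kJ/kg
Q = ṁ·Δh = 185.6 kg/min × 664.5 kJ/kg = 123330 kJ/min
|Q| = 2055.5 kW

Q = 2060 kJ/s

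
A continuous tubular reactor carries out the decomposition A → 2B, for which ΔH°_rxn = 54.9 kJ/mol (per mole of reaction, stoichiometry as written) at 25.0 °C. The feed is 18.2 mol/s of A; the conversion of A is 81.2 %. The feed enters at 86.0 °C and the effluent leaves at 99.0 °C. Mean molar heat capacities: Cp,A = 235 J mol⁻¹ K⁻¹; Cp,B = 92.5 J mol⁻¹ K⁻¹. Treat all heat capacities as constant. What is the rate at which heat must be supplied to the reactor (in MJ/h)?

Q_in = 2920 MJ/h

Extent of reaction ξ = 0.812 × 18.2 = 14.778 mol/s
Reaction term: ξ·ΔH°_rxn = 14.778 × 54.9 = 811.33 kJ/s
Sensible, feed 86.0→25 °C: -260.9 kJ/s
Outlet flows (mol/s): A 3.4216, B 29.557
Sensible, products 25→99.0 °C: 261.82 kJ/s
Q = ΔH = 812.26 kJ/s = 812.26 kW
Heat supplied = 2924.1 MJ/h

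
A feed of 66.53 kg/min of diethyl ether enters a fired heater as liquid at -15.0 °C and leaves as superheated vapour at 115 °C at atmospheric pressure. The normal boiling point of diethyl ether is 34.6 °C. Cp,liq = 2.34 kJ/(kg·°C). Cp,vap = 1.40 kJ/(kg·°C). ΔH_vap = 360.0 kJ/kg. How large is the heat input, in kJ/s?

Q = 653 kJ/s

liquid -15.0→34.6 °C: 116.06 kJ/kg
vaporisation at 34.6 °C: 360 kJ/kg
vapour 34.6→115 °C: 112.56 kJ/kg
Δh = 116.06 + 360 + 112.56 = 588.62 kJ/kg
Q = ṁ·Δh = 66.53 kg/min × 588.62 kJ/kg = 39161 kJ/min
|Q| = 652.69 kW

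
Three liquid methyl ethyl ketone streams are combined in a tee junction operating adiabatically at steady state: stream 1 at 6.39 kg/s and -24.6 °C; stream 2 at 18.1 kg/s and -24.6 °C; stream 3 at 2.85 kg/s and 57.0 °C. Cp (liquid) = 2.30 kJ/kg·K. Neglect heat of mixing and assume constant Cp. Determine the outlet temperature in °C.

T_out = -16.1 °C

Energy balance with Q = 0: Σ ṁᵢCp,ᵢ(T_out − Tᵢ) = 0
T_out = Σ ṁᵢCp,ᵢTᵢ / Σ ṁᵢCp,ᵢ
      = -1012 / 62.882 = -16.094 °C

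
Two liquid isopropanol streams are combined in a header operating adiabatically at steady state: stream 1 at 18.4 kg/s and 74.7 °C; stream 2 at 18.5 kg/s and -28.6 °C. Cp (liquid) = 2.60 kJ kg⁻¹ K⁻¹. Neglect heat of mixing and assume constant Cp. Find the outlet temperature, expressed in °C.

Adiabatic, steady state ⇒ Σ ṁᵢCp,ᵢ(T_out − Tᵢ) = 0
Σ ṁᵢCp,ᵢTᵢ = 18.4×2.60×74.7 + 18.5×2.60×-28.6 = 2198
Σ ṁᵢCp,ᵢ = 18.4×2.60 + 18.5×2.60 = 95.94
T_out = 2198 / 95.94 = 22.91 °C

T_out = 22.9 °C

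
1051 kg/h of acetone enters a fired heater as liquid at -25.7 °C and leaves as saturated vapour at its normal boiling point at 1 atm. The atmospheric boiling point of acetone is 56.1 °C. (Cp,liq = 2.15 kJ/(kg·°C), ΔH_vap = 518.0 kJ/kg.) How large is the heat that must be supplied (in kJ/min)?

liquid -25.7→56.1 °C: 175.87 kJ/kg
vaporisation at 56.1 °C: 518 kJ/kg
Δh = 175.87 + 518 = 693.87 kJ/kg
Q = ṁ·Δh = 1051 kg/h × 693.87 kJ/kg = 729260 kJ/h
|Q| = 202.57 kW = 12154 kJ/min

Q = 12200 kJ/min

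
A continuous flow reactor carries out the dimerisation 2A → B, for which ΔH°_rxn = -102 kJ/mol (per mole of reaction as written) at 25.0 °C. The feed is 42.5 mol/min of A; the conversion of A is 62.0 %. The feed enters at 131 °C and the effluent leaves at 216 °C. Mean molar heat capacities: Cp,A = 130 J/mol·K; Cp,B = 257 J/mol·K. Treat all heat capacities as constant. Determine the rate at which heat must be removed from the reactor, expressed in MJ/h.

Q_out = 52.9 MJ/h

Extent of reaction ξ = 0.620 × 42.5 / 2 = 13.175 mol/min
Reaction term: ξ·ΔH°_rxn = 13.175 × -102 = -1343.9 kJ/min
Sensible, feed 131→25 °C: -585.65 kJ/min
Outlet flows (mol/min): A 16.15, B 13.175
Sensible, products 25→216 °C: 1047.7 kJ/min
Q = ΔH = -881.77 kJ/min = -14.696 kW
Heat removed = 52.906 MJ/h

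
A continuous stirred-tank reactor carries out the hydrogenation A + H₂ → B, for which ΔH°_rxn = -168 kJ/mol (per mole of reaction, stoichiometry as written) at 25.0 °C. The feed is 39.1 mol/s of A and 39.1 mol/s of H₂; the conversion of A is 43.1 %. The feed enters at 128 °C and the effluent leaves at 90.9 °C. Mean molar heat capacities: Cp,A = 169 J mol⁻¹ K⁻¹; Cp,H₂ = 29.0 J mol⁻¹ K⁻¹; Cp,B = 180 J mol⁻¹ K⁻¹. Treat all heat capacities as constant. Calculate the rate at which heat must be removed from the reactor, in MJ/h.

Q_out = 11300 MJ/h

Extent of reaction ξ = 0.431 × 39.1 = 16.852 mol/s
Reaction term: ξ·ΔH°_rxn = 16.852 × -168 = -2831.2 kJ/s
Sensible, feed 128→25 °C: -797.41 kJ/s
Outlet flows (mol/s): A 22.248, H₂ 22.248, B 16.852
Sensible, products 25→90.9 °C: 490.19 kJ/s
Q = ΔH = -3138.4 kJ/s = -3138.4 kW
Heat removed = 11298 MJ/h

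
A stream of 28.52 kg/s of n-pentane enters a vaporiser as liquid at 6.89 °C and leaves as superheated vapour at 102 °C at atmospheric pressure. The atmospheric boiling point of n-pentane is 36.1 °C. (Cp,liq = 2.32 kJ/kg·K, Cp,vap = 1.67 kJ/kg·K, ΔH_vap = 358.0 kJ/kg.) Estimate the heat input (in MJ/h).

liquid 6.89→36.1 °C: 67.767 kJ/kg
vaporisation at 36.1 °C: 358 kJ/kg
vapour 36.1→102 °C: 110.05 kJ/kg
Δh = 67.767 + 358 + 110.05 = 535.82 kJ/kg
Q = ṁ·Δh = 28.52 kg/s × 535.82 kJ/kg = 15282 kJ/s
|Q| = 15282 kW = 55014 MJ/h

Q = 55000 MJ/h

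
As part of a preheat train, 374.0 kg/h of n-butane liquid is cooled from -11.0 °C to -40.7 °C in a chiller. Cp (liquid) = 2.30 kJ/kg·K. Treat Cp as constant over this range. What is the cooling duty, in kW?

Q = ṁ·Cp·ΔT = 374.0 × 2.30 × (-40.7 − -11.0) = -25548 kJ/h
Converting: 25548 / 3600 s = 7.0966 kW

Q_c = 7.10 kW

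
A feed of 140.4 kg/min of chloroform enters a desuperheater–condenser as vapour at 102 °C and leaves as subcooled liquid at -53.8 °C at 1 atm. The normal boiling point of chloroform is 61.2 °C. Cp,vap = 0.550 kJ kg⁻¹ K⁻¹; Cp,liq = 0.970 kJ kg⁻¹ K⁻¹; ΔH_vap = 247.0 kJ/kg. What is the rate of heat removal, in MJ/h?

vapour 102→61.2 °C: -22.44 kJ/kg
condensation at 61.2 °C: -247 kJ/kg
liquid 61.2→-53.8 °C: -111.55 kJ/kg
Δh = -22.44 + -247 + -111.55 = -380.99 kJ/kg
Q = ṁ·Δh = 140.4 kg/min × -380.99 kJ/kg = -53491 kJ/min
|Q| = 891.52 kW = 3209.5 MJ/h

Q_c = 3210 MJ/h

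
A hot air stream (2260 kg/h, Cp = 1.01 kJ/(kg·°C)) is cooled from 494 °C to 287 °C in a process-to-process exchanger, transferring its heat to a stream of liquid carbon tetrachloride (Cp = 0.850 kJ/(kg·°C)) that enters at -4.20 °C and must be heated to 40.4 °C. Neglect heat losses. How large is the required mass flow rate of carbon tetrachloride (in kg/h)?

ṁ_c = 12500 kg/h

Heat released by hot stream: Q = 2260 × 1.01 × (494 − 287) = 472500 kJ/h
Energy balance on cold side (adiabatic exchanger): Q = ṁ_c·Cp_c·(T_c,out − T_c,in)
ṁ_c = 472500 / [0.850 × (40.4 − -4.20)] = 12464 kg/h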